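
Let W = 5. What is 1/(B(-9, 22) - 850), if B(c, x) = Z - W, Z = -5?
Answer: -1/860 ≈ -0.0011628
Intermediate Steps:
B(c, x) = -10 (B(c, x) = -5 - 1*5 = -5 - 5 = -10)
1/(B(-9, 22) - 850) = 1/(-10 - 850) = 1/(-860) = -1/860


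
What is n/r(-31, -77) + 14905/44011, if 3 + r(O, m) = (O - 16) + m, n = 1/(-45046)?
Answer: 7751744911/22889088842 ≈ 0.33867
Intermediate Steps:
n = -1/45046 ≈ -2.2200e-5
r(O, m) = -19 + O + m (r(O, m) = -3 + ((O - 16) + m) = -3 + ((-16 + O) + m) = -3 + (-16 + O + m) = -19 + O + m)
n/r(-31, -77) + 14905/44011 = -1/(45046*(-19 - 31 - 77)) + 14905/44011 = -1/45046/(-127) + 14905*(1/44011) = -1/45046*(-1/127) + 1355/4001 = 1/5720842 + 1355/4001 = 7751744911/22889088842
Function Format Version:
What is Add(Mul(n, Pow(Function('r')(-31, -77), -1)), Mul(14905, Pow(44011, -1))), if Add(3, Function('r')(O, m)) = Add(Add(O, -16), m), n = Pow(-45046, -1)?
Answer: Rational(7751744911, 22889088842) ≈ 0.33867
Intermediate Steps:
n = Rational(-1, 45046) ≈ -2.2200e-5
Function('r')(O, m) = Add(-19, O, m) (Function('r')(O, m) = Add(-3, Add(Add(O, -16), m)) = Add(-3, Add(Add(-16, O), m)) = Add(-3, Add(-16, O, m)) = Add(-19, O, m))
Add(Mul(n, Pow(Function('r')(-31, -77), -1)), Mul(14905, Pow(44011, -1))) = Add(Mul(Rational(-1, 45046), Pow(Add(-19, -31, -77), -1)), Mul(14905, Pow(44011, -1))) = Add(Mul(Rational(-1, 45046), Pow(-127, -1)), Mul(14905, Rational(1, 44011))) = Add(Mul(Rational(-1, 45046), Rational(-1, 127)), Rational(1355, 4001)) = Add(Rational(1, 5720842), Rational(1355, 4001)) = Rational(7751744911, 22889088842)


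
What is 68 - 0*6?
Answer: 68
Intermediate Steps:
68 - 0*6 = 68 - 29*0 = 68 + 0 = 68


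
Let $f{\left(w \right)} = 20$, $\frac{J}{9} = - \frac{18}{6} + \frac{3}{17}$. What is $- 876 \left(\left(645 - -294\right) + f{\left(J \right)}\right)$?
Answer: $-840084$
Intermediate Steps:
$J = - \frac{432}{17}$ ($J = 9 \left(- \frac{18}{6} + \frac{3}{17}\right) = 9 \left(\left(-18\right) \frac{1}{6} + 3 \cdot \frac{1}{17}\right) = 9 \left(-3 + \frac{3}{17}\right) = 9 \left(- \frac{48}{17}\right) = - \frac{432}{17} \approx -25.412$)
$- 876 \left(\left(645 - -294\right) + f{\left(J \right)}\right) = - 876 \left(\left(645 - -294\right) + 20\right) = - 876 \left(\left(645 + 294\right) + 20\right) = - 876 \left(939 + 20\right) = \left(-876\right) 959 = -840084$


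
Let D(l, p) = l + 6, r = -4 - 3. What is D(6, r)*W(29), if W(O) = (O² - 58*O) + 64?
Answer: -9324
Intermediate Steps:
r = -7
D(l, p) = 6 + l
W(O) = 64 + O² - 58*O
D(6, r)*W(29) = (6 + 6)*(64 + 29² - 58*29) = 12*(64 + 841 - 1682) = 12*(-777) = -9324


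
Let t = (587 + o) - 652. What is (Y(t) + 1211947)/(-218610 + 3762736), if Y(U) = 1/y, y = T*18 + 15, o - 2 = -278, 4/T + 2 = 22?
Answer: 56355538/164801859 ≈ 0.34196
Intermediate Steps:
T = ⅕ (T = 4/(-2 + 22) = 4/20 = 4*(1/20) = ⅕ ≈ 0.20000)
o = -276 (o = 2 - 278 = -276)
t = -341 (t = (587 - 276) - 652 = 311 - 652 = -341)
y = 93/5 (y = (⅕)*18 + 15 = 18/5 + 15 = 93/5 ≈ 18.600)
Y(U) = 5/93 (Y(U) = 1/(93/5) = 5/93)
(Y(t) + 1211947)/(-218610 + 3762736) = (5/93 + 1211947)/(-218610 + 3762736) = (112711076/93)/3544126 = (112711076/93)*(1/3544126) = 56355538/164801859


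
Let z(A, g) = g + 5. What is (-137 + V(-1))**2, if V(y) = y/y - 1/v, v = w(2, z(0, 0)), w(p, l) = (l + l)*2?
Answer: 7403841/400 ≈ 18510.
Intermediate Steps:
z(A, g) = 5 + g
w(p, l) = 4*l (w(p, l) = (2*l)*2 = 4*l)
v = 20 (v = 4*(5 + 0) = 4*5 = 20)
V(y) = 19/20 (V(y) = y/y - 1/20 = 1 - 1*1/20 = 1 - 1/20 = 19/20)
(-137 + V(-1))**2 = (-137 + 19/20)**2 = (-2721/20)**2 = 7403841/400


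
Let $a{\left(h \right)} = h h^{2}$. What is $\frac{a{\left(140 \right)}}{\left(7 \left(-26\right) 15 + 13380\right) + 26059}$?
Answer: $\frac{2744000}{36709} \approx 74.75$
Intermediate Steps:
$a{\left(h \right)} = h^{3}$
$\frac{a{\left(140 \right)}}{\left(7 \left(-26\right) 15 + 13380\right) + 26059} = \frac{140^{3}}{\left(7 \left(-26\right) 15 + 13380\right) + 26059} = \frac{2744000}{\left(\left(-182\right) 15 + 13380\right) + 26059} = \frac{2744000}{\left(-2730 + 13380\right) + 26059} = \frac{2744000}{10650 + 26059} = \frac{2744000}{36709}$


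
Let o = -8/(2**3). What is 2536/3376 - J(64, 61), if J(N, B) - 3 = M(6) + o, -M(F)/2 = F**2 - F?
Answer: 24793/422 ≈ 58.751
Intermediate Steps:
M(F) = -2*F**2 + 2*F (M(F) = -2*(F**2 - F) = -2*F**2 + 2*F)
o = -1 (o = -8/8 = -1*1 = -1)
J(N, B) = -58 (J(N, B) = 3 + (2*6*(1 - 1*6) - 1) = 3 + (2*6*(1 - 6) - 1) = 3 + (2*6*(-5) - 1) = 3 + (-60 - 1) = 3 - 61 = -58)
2536/3376 - J(64, 61) = 2536/3376 - 1*(-58) = 2536*(1/3376) + 58 = 317/422 + 58 = 24793/422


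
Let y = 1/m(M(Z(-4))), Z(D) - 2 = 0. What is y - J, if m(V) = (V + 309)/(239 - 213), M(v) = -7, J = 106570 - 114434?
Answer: 1187477/151 ≈ 7864.1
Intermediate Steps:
J = -7864
Z(D) = 2 (Z(D) = 2 + 0 = 2)
m(V) = 309/26 + V/26 (m(V) = (309 + V)/26 = (309 + V)*(1/26) = 309/26 + V/26)
y = 13/151 (y = 1/(309/26 + (1/26)*(-7)) = 1/(309/26 - 7/26) = 1/(151/13) = 13/151 ≈ 0.086093)
y - J = 13/151 - 1*(-7864) = 13/151 + 7864 = 1187477/151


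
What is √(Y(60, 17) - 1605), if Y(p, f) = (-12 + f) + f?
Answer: I*√1583 ≈ 39.787*I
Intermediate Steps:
Y(p, f) = -12 + 2*f
√(Y(60, 17) - 1605) = √((-12 + 2*17) - 1605) = √((-12 + 34) - 1605) = √(22 - 1605) = √(-1583) = I*√1583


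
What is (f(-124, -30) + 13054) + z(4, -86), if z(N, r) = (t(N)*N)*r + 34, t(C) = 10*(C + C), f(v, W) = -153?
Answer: -14585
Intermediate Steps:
t(C) = 20*C (t(C) = 10*(2*C) = 20*C)
z(N, r) = 34 + 20*r*N**2 (z(N, r) = ((20*N)*N)*r + 34 = (20*N**2)*r + 34 = 20*r*N**2 + 34 = 34 + 20*r*N**2)
(f(-124, -30) + 13054) + z(4, -86) = (-153 + 13054) + (34 + 20*(-86)*4**2) = 12901 + (34 + 20*(-86)*16) = 12901 + (34 - 27520) = 12901 - 27486 = -14585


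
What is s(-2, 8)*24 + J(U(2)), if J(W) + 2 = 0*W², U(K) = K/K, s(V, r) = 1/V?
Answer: -14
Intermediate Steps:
U(K) = 1
J(W) = -2 (J(W) = -2 + 0*W² = -2 + 0 = -2)
s(-2, 8)*24 + J(U(2)) = 24/(-2) - 2 = -½*24 - 2 = -12 - 2 = -14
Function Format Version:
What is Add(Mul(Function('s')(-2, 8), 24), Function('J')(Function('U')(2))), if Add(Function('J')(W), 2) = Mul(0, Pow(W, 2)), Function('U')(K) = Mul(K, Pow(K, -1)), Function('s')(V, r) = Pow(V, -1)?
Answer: -14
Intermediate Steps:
Function('U')(K) = 1
Function('J')(W) = -2 (Function('J')(W) = Add(-2, Mul(0, Pow(W, 2))) = Add(-2, 0) = -2)
Add(Mul(Function('s')(-2, 8), 24), Function('J')(Function('U')(2))) = Add(Mul(Pow(-2, -1), 24), -2) = Add(Mul(Rational(-1, 2), 24), -2) = Add(-12, -2) = -14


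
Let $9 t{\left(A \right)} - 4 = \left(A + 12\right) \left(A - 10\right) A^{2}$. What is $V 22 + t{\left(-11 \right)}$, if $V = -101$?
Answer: $- \frac{22535}{9} \approx -2503.9$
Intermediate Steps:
$t{\left(A \right)} = \frac{4}{9} + \frac{A^{2} \left(-10 + A\right) \left(12 + A\right)}{9}$ ($t{\left(A \right)} = \frac{4}{9} + \frac{\left(A + 12\right) \left(A - 10\right) A^{2}}{9} = \frac{4}{9} + \frac{\left(12 + A\right) \left(-10 + A\right) A^{2}}{9} = \frac{4}{9} + \frac{\left(-10 + A\right) \left(12 + A\right) A^{2}}{9} = \frac{4}{9} + \frac{A^{2} \left(-10 + A\right) \left(12 + A\right)}{9}$)
$V 22 + t{\left(-11 \right)} = \left(-101\right) 22 + \left(\frac{4}{9} - \frac{40 \left(-11\right)^{2}}{3} + \frac{\left(-11\right)^{4}}{9} + \frac{2 \left(-11\right)^{3}}{9}\right) = -2222 + \left(\frac{4}{9} - \frac{4840}{3} + \frac{1}{9} \cdot 14641 + \frac{2}{9} \left(-1331\right)\right) = -2222 + \left(\frac{4}{9} - \frac{4840}{3} + \frac{14641}{9} - \frac{2662}{9}\right) = -2222 - \frac{2537}{9} = - \frac{22535}{9}$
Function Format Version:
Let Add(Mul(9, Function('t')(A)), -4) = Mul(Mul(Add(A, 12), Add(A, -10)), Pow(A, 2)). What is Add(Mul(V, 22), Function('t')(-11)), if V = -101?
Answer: Rational(-22535, 9) ≈ -2503.9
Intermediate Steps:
Function('t')(A) = Add(Rational(4, 9), Mul(Rational(1, 9), Pow(A, 2), Add(-10, A), Add(12, A))) (Function('t')(A) = Add(Rational(4, 9), Mul(Rational(1, 9), Mul(Mul(Add(A, 12), Add(A, -10)), Pow(A, 2)))) = Add(Rational(4, 9), Mul(Rational(1, 9), Mul(Mul(Add(12, A), Add(-10, A)), Pow(A, 2)))) = Add(Rational(4, 9), Mul(Rational(1, 9), Mul(Mul(Add(-10, A), Add(12, A)), Pow(A, 2)))) = Add(Rational(4, 9), Mul(Rational(1, 9), Mul(Pow(A, 2), Add(-10, A), Add(12, A)))) = Add(Rational(4, 9), Mul(Rational(1, 9), Pow(A, 2), Add(-10, A), Add(12, A))))
Add(Mul(V, 22), Function('t')(-11)) = Add(Mul(-101, 22), Add(Rational(4, 9), Mul(Rational(-40, 3), Pow(-11, 2)), Mul(Rational(1, 9), Pow(-11, 4)), Mul(Rational(2, 9), Pow(-11, 3)))) = Add(-2222, Add(Rational(4, 9), Mul(Rational(-40, 3), 121), Mul(Rational(1, 9), 14641), Mul(Rational(2, 9), -1331))) = Add(-2222, Add(Rational(4, 9), Rational(-4840, 3), Rational(14641, 9), Rational(-2662, 9))) = Add(-2222, Rational(-2537, 9)) = Rational(-22535, 9)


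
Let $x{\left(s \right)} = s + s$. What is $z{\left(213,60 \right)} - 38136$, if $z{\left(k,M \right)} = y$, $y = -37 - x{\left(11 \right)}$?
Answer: $-38195$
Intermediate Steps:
$x{\left(s \right)} = 2 s$
$y = -59$ ($y = -37 - 2 \cdot 11 = -37 - 22 = -59$)
$z{\left(k,M \right)} = -59$
$z{\left(213,60 \right)} - 38136 = -59 - 38136 = -38195$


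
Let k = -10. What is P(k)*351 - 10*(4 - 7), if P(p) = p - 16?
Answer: -9096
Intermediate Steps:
P(p) = -16 + p
P(k)*351 - 10*(4 - 7) = (-16 - 10)*351 - 10*(4 - 7) = -26*351 - 10*(-3) = -9126 + 30 = -9096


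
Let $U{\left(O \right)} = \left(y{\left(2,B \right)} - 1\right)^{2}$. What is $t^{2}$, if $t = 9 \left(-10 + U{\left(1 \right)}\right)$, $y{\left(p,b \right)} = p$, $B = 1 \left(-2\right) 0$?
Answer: $6561$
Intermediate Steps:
$B = 0$ ($B = \left(-2\right) 0 = 0$)
$U{\left(O \right)} = 1$ ($U{\left(O \right)} = \left(2 - 1\right)^{2} = 1^{2} = 1$)
$t = -81$ ($t = 9 \left(-10 + 1\right) = 9 \left(-9\right) = -81$)
$t^{2} = \left(-81\right)^{2} = 6561$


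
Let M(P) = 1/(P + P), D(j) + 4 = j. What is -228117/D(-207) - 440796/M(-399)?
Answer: 74220577005/211 ≈ 3.5176e+8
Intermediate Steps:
D(j) = -4 + j
M(P) = 1/(2*P)
-228117/D(-207) - 440796/M(-399) = -228117/(-4 - 207) - 440796/((1/2)/(-399)) = -228117/(-211) - 440796/((1/2)*(-1/399)) = -228117*(-1/211) - 440796/(-1/798) = 228117/211 - 440796*(-798) = 228117/211 + 351755208 = 74220577005/211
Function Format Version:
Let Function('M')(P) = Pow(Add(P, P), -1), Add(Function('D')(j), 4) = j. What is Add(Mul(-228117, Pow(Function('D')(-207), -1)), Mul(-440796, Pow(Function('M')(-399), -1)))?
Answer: Rational(74220577005, 211) ≈ 3.5176e+8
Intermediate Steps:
Function('D')(j) = Add(-4, j)
Function('M')(P) = Mul(Rational(1, 2), Pow(P, -1)) (Function('M')(P) = Pow(Mul(2, P), -1) = Mul(Rational(1, 2), Pow(P, -1)))
Add(Mul(-228117, Pow(Function('D')(-207), -1)), Mul(-440796, Pow(Function('M')(-399), -1))) = Add(Mul(-228117, Pow(Add(-4, -207), -1)), Mul(-440796, Pow(Mul(Rational(1, 2), Pow(-399, -1)), -1))) = Add(Mul(-228117, Pow(-211, -1)), Mul(-440796, Pow(Mul(Rational(1, 2), Rational(-1, 399)), -1))) = Add(Mul(-228117, Rational(-1, 211)), Mul(-440796, Pow(Rational(-1, 798), -1))) = Add(Rational(228117, 211), Mul(-440796, -798)) = Add(Rational(228117, 211), 351755208) = Rational(74220577005, 211)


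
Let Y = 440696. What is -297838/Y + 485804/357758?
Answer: 26884488095/39415629892 ≈ 0.68208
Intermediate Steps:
-297838/Y + 485804/357758 = -297838/440696 + 485804/357758 = -297838*1/440696 + 485804*(1/357758) = -148919/220348 + 242902/178879 = 26884488095/39415629892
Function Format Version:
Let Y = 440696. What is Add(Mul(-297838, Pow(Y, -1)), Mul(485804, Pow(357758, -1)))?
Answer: Rational(26884488095, 39415629892) ≈ 0.68208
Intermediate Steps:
Add(Mul(-297838, Pow(Y, -1)), Mul(485804, Pow(357758, -1))) = Add(Mul(-297838, Pow(440696, -1)), Mul(485804, Pow(357758, -1))) = Add(Mul(-297838, Rational(1, 440696)), Mul(485804, Rational(1, 357758))) = Add(Rational(-148919, 220348), Rational(242902, 178879)) = Rational(26884488095, 39415629892)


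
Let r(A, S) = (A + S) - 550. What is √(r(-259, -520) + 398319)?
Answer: 3*√44110 ≈ 630.07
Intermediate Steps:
r(A, S) = -550 + A + S
√(r(-259, -520) + 398319) = √((-550 - 259 - 520) + 398319) = √(-1329 + 398319) = √396990 = 3*√44110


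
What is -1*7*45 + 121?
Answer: -194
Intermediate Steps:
-1*7*45 + 121 = -7*45 + 121 = -315 + 121 = -194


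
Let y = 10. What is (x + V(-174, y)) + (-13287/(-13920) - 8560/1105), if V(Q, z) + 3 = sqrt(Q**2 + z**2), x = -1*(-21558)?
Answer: 22096394329/1025440 + 2*sqrt(7594) ≈ 21723.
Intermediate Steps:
x = 21558
V(Q, z) = -3 + sqrt(Q**2 + z**2)
(x + V(-174, y)) + (-13287/(-13920) - 8560/1105) = (21558 + (-3 + sqrt((-174)**2 + 10**2))) + (-13287/(-13920) - 8560/1105) = (21558 + (-3 + sqrt(30276 + 100))) + (-13287*(-1/13920) - 8560*1/1105) = (21558 + (-3 + sqrt(30376))) + (4429/4640 - 1712/221) = (21558 + (-3 + 2*sqrt(7594))) - 6964871/1025440 = (21555 + 2*sqrt(7594)) - 6964871/1025440 = 22096394329/1025440 + 2*sqrt(7594)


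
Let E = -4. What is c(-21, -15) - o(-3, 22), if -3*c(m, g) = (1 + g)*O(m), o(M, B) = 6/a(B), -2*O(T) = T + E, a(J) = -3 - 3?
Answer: 178/3 ≈ 59.333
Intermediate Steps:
a(J) = -6
O(T) = 2 - T/2 (O(T) = -(T - 4)/2 = -(-4 + T)/2 = 2 - T/2)
o(M, B) = -1 (o(M, B) = 6/(-6) = 6*(-⅙) = -1)
c(m, g) = -(1 + g)*(2 - m/2)/3
c(-21, -15) - o(-3, 22) = (1 - 15)*(-4 - 21)/6 - 1*(-1) = (⅙)*(-14)*(-25) + 1 = 175/3 + 1 = 178/3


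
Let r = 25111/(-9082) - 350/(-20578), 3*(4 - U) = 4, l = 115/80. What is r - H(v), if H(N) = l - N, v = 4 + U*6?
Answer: 11822315821/747557584 ≈ 15.815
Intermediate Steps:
l = 23/16 (l = 115*(1/80) = 23/16 ≈ 1.4375)
U = 8/3 (U = 4 - ⅓*4 = 4 - 4/3 = 8/3 ≈ 2.6667)
v = 20 (v = 4 + (8/3)*6 = 4 + 16 = 20)
H(N) = 23/16 - N
r = -256777729/93444698 (r = 25111*(-1/9082) - 350*(-1/20578) = -25111/9082 + 175/10289 = -256777729/93444698 ≈ -2.7479)
r - H(v) = -256777729/93444698 - (23/16 - 1*20) = -256777729/93444698 - (23/16 - 20) = -256777729/93444698 - 1*(-297/16) = -256777729/93444698 + 297/16 = 11822315821/747557584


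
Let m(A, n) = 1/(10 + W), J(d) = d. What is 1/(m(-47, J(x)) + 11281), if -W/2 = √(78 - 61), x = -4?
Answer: 361002/4072576373 - 2*√17/4072576373 ≈ 8.8640e-5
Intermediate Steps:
W = -2*√17 (W = -2*√(78 - 61) = -2*√17 ≈ -8.2462)
m(A, n) = 1/(10 - 2*√17)
1/(m(-47, J(x)) + 11281) = 1/((5/16 + √17/16) + 11281) = 1/(180501/16 + √17/16)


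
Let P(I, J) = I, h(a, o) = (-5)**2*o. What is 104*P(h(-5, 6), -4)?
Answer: 15600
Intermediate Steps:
h(a, o) = 25*o
104*P(h(-5, 6), -4) = 104*(25*6) = 104*150 = 15600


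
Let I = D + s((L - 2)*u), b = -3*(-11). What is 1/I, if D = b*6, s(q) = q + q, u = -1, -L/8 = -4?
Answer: 1/138 ≈ 0.0072464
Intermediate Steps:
L = 32 (L = -8*(-4) = 32)
b = 33
s(q) = 2*q
D = 198 (D = 33*6 = 198)
I = 138 (I = 198 + 2*((32 - 2)*(-1)) = 198 + 2*(30*(-1)) = 198 + 2*(-30) = 198 - 60 = 138)
1/I = 1/138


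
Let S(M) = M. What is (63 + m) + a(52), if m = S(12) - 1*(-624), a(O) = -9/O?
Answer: 36339/52 ≈ 698.83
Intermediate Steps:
m = 636 (m = 12 - 1*(-624) = 12 + 624 = 636)
(63 + m) + a(52) = (63 + 636) - 9/52 = 699 - 9*1/52 = 699 - 9/52 = 36339/52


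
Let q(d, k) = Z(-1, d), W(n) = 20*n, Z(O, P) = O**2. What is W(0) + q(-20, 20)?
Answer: 1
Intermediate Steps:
q(d, k) = 1 (q(d, k) = (-1)**2 = 1)
W(0) + q(-20, 20) = 20*0 + 1 = 0 + 1 = 1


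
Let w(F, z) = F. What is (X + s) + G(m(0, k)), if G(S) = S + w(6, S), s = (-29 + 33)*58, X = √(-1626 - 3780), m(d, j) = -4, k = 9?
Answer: 234 + I*√5406 ≈ 234.0 + 73.526*I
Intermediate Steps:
X = I*√5406 (X = √(-5406) = I*√5406 ≈ 73.526*I)
s = 232 (s = 4*58 = 232)
G(S) = 6 + S (G(S) = S + 6 = 6 + S)
(X + s) + G(m(0, k)) = (I*√5406 + 232) + (6 - 4) = (232 + I*√5406) + 2 = 234 + I*√5406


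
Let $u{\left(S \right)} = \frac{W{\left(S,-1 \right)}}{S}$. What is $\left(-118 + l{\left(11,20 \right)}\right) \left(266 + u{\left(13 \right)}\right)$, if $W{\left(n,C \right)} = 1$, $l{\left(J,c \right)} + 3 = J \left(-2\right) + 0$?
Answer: $-38049$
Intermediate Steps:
$l{\left(J,c \right)} = -3 - 2 J$ ($l{\left(J,c \right)} = -3 + \left(J \left(-2\right) + 0\right) = -3 + \left(- 2 J + 0\right) = -3 - 2 J$)
$u{\left(S \right)} = \frac{1}{S}$ ($u{\left(S \right)} = 1 \frac{1}{S} = \frac{1}{S}$)
$\left(-118 + l{\left(11,20 \right)}\right) \left(266 + u{\left(13 \right)}\right) = \left(-118 - 25\right) \left(266 + \frac{1}{13}\right) = \left(-118 - 25\right) \frac{3459}{13} = \left(-143\right) \frac{3459}{13} = -38049$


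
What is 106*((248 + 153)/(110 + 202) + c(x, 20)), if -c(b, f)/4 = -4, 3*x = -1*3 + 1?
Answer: 285829/156 ≈ 1832.2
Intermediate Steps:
x = -2/3 (x = (-1*3 + 1)/3 = (-3 + 1)/3 = (1/3)*(-2) = -2/3 ≈ -0.66667)
c(b, f) = 16 (c(b, f) = -4*(-4) = 16)
106*((248 + 153)/(110 + 202) + c(x, 20)) = 106*((248 + 153)/(110 + 202) + 16) = 106*(401/312 + 16) = 106*(5393/312) = 285829/156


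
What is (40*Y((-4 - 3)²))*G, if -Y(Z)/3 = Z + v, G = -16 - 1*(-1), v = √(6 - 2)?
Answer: 91800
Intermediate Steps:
v = 2 (v = √4 = 2)
G = -15 (G = -16 + 1 = -15)
Y(Z) = -6 - 3*Z (Y(Z) = -3*(Z + 2) = -3*(2 + Z) = -6 - 3*Z)
(40*Y((-4 - 3)²))*G = (40*(-6 - 3*(-4 - 3)²))*(-15) = (40*(-6 - 3*(-7)²))*(-15) = (40*(-6 - 3*49))*(-15) = (40*(-6 - 147))*(-15) = (40*(-153))*(-15) = -6120*(-15) = 91800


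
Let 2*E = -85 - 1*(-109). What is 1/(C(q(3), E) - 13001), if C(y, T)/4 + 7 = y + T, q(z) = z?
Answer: -1/12969 ≈ -7.7107e-5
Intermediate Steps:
E = 12 (E = (-85 - 1*(-109))/2 = (-85 + 109)/2 = (1/2)*24 = 12)
C(y, T) = -28 + 4*T + 4*y (C(y, T) = -28 + 4*(y + T) = -28 + 4*(T + y) = -28 + (4*T + 4*y) = -28 + 4*T + 4*y)
1/(C(q(3), E) - 13001) = 1/((-28 + 4*12 + 4*3) - 13001) = 1/((-28 + 48 + 12) - 13001) = 1/(32 - 13001) = 1/(-12969) = -1/12969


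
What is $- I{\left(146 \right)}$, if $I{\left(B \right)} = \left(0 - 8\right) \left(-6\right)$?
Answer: $-48$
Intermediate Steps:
$I{\left(B \right)} = 48$ ($I{\left(B \right)} = \left(-8\right) \left(-6\right) = 48$)
$- I{\left(146 \right)} = \left(-1\right) 48 = -48$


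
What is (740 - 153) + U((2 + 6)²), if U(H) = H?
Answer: 651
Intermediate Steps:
(740 - 153) + U((2 + 6)²) = (740 - 153) + (2 + 6)² = 587 + 8² = 587 + 64 = 651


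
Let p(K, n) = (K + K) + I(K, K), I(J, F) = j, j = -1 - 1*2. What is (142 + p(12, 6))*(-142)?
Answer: -23146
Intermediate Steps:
j = -3 (j = -1 - 2 = -3)
I(J, F) = -3
p(K, n) = -3 + 2*K (p(K, n) = (K + K) - 3 = 2*K - 3 = -3 + 2*K)
(142 + p(12, 6))*(-142) = (142 + (-3 + 2*12))*(-142) = (142 + (-3 + 24))*(-142) = (142 + 21)*(-142) = 163*(-142) = -23146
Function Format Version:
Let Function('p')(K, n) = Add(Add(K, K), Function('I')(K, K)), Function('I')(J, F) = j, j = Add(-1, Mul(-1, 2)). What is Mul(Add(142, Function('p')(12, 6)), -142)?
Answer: -23146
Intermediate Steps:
j = -3 (j = Add(-1, -2) = -3)
Function('I')(J, F) = -3
Function('p')(K, n) = Add(-3, Mul(2, K)) (Function('p')(K, n) = Add(Add(K, K), -3) = Add(Mul(2, K), -3) = Add(-3, Mul(2, K)))
Mul(Add(142, Function('p')(12, 6)), -142) = Mul(Add(142, Add(-3, Mul(2, 12))), -142) = Mul(Add(142, Add(-3, 24)), -142) = Mul(Add(142, 21), -142) = Mul(163, -142) = -23146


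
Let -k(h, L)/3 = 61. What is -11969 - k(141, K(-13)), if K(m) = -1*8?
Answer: -11786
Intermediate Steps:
K(m) = -8
k(h, L) = -183 (k(h, L) = -3*61 = -183)
-11969 - k(141, K(-13)) = -11969 - 1*(-183) = -11969 + 183 = -11786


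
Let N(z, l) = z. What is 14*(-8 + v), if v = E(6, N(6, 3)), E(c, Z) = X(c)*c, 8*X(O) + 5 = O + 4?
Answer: -119/2 ≈ -59.500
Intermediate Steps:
X(O) = -⅛ + O/8 (X(O) = -5/8 + (O + 4)/8 = -5/8 + (4 + O)/8 = -5/8 + (½ + O/8) = -⅛ + O/8)
E(c, Z) = c*(-⅛ + c/8) (E(c, Z) = (-⅛ + c/8)*c = c*(-⅛ + c/8))
v = 15/4 (v = (⅛)*6*(-1 + 6) = (⅛)*6*5 = 15/4 ≈ 3.7500)
14*(-8 + v) = 14*(-8 + 15/4) = 14*(-17/4) = -119/2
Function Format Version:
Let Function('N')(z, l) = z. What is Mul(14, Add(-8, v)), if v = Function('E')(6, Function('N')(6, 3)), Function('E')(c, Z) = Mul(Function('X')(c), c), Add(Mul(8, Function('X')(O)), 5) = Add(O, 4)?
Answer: Rational(-119, 2) ≈ -59.500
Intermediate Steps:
Function('X')(O) = Add(Rational(-1, 8), Mul(Rational(1, 8), O)) (Function('X')(O) = Add(Rational(-5, 8), Mul(Rational(1, 8), Add(O, 4))) = Add(Rational(-5, 8), Mul(Rational(1, 8), Add(4, O))) = Add(Rational(-5, 8), Add(Rational(1, 2), Mul(Rational(1, 8), O))) = Add(Rational(-1, 8), Mul(Rational(1, 8), O)))
Function('E')(c, Z) = Mul(c, Add(Rational(-1, 8), Mul(Rational(1, 8), c))) (Function('E')(c, Z) = Mul(Add(Rational(-1, 8), Mul(Rational(1, 8), c)), c) = Mul(c, Add(Rational(-1, 8), Mul(Rational(1, 8), c))))
v = Rational(15, 4) (v = Mul(Rational(1, 8), 6, Add(-1, 6)) = Mul(Rational(1, 8), 6, 5) = Rational(15, 4) ≈ 3.7500)
Mul(14, Add(-8, v)) = Mul(14, Add(-8, Rational(15, 4))) = Mul(14, Rational(-17, 4)) = Rational(-119, 2)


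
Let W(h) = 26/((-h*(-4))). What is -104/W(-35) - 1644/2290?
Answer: 640378/1145 ≈ 559.28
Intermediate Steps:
W(h) = 13/(2*h) (W(h) = 26/((4*h)) = 26*(1/(4*h)) = 13/(2*h))
-104/W(-35) - 1644/2290 = -104/((13/2)/(-35)) - 1644/2290 = -104/((13/2)*(-1/35)) - 1644*1/2290 = -104/(-13/70) - 822/1145 = -104*(-70/13) - 822/1145 = 560 - 822/1145 = 640378/1145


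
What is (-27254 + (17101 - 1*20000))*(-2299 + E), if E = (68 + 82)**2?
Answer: -609120753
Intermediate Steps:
E = 22500 (E = 150**2 = 22500)
(-27254 + (17101 - 1*20000))*(-2299 + E) = (-27254 + (17101 - 1*20000))*(-2299 + 22500) = (-27254 + (17101 - 20000))*20201 = (-27254 - 2899)*20201 = -30153*20201 = -609120753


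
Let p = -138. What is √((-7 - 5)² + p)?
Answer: √6 ≈ 2.4495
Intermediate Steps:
√((-7 - 5)² + p) = √((-7 - 5)² - 138) = √((-12)² - 138) = √(144 - 138) = √6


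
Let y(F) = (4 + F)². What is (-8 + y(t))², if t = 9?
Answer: 25921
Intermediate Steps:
(-8 + y(t))² = (-8 + (4 + 9)²)² = (-8 + 13²)² = (-8 + 169)² = 161² = 25921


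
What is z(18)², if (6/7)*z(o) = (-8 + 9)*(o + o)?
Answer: 1764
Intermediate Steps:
z(o) = 7*o/3 (z(o) = 7*((-8 + 9)*(o + o))/6 = 7*(1*(2*o))/6 = 7*(2*o)/6 = 7*o/3)
z(18)² = ((7/3)*18)² = 42² = 1764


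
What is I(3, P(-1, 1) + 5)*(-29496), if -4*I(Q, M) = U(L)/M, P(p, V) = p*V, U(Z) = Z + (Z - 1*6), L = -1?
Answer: -14748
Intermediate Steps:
U(Z) = -6 + 2*Z (U(Z) = Z + (Z - 6) = Z + (-6 + Z) = -6 + 2*Z)
P(p, V) = V*p
I(Q, M) = 2/M (I(Q, M) = -(-6 + 2*(-1))/(4*M) = -(-6 - 2)/(4*M) = -(-2)/M = 2/M)
I(3, P(-1, 1) + 5)*(-29496) = (2/(1*(-1) + 5))*(-29496) = (2/(-1 + 5))*(-29496) = (2/4)*(-29496) = (2*(¼))*(-29496) = (½)*(-29496) = -14748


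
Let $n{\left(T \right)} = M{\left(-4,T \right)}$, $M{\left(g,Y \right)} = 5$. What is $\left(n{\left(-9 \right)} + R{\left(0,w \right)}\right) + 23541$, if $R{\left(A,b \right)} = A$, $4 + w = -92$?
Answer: $23546$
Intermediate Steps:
$w = -96$ ($w = -4 - 92 = -96$)
$n{\left(T \right)} = 5$
$\left(n{\left(-9 \right)} + R{\left(0,w \right)}\right) + 23541 = \left(5 + 0\right) + 23541 = 5 + 23541 = 23546$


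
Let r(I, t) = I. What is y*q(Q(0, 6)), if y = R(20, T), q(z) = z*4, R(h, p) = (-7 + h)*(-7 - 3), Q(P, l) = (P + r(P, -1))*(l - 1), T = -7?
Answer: 0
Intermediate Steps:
Q(P, l) = 2*P*(-1 + l) (Q(P, l) = (P + P)*(l - 1) = (2*P)*(-1 + l) = 2*P*(-1 + l))
R(h, p) = 70 - 10*h (R(h, p) = (-7 + h)*(-10) = 70 - 10*h)
q(z) = 4*z
y = -130 (y = 70 - 10*20 = 70 - 200 = -130)
y*q(Q(0, 6)) = -520*2*0*(-1 + 6) = -520*2*0*5 = -520*0 = -130*0 = 0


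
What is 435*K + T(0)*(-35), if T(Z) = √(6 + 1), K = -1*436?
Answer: -189660 - 35*√7 ≈ -1.8975e+5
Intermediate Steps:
K = -436
T(Z) = √7
435*K + T(0)*(-35) = 435*(-436) + √7*(-35) = -189660 - 35*√7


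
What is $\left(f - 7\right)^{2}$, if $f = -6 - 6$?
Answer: $361$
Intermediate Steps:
$f = -12$
$\left(f - 7\right)^{2} = \left(-12 - 7\right)^{2} = \left(-19\right)^{2} = 361$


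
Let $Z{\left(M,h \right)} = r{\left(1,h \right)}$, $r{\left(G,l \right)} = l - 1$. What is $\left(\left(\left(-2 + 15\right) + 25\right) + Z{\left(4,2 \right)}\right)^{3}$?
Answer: $59319$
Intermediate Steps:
$r{\left(G,l \right)} = -1 + l$ ($r{\left(G,l \right)} = l - 1 = -1 + l$)
$Z{\left(M,h \right)} = -1 + h$
$\left(\left(\left(-2 + 15\right) + 25\right) + Z{\left(4,2 \right)}\right)^{3} = \left(\left(\left(-2 + 15\right) + 25\right) + \left(-1 + 2\right)\right)^{3} = \left(\left(13 + 25\right) + 1\right)^{3} = \left(38 + 1\right)^{3} = 39^{3} = 59319$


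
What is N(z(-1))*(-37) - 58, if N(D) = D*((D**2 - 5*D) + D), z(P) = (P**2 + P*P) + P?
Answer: 53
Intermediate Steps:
z(P) = P + 2*P**2 (z(P) = (P**2 + P**2) + P = 2*P**2 + P = P + 2*P**2)
N(D) = D*(D**2 - 4*D)
N(z(-1))*(-37) - 58 = ((-(1 + 2*(-1)))**2*(-4 - (1 + 2*(-1))))*(-37) - 58 = ((-(1 - 2))**2*(-4 - (1 - 2)))*(-37) - 58 = ((-1*(-1))**2*(-4 - 1*(-1)))*(-37) - 58 = (1**2*(-4 + 1))*(-37) - 58 = (1*(-3))*(-37) - 58 = -3*(-37) - 58 = 111 - 58 = 53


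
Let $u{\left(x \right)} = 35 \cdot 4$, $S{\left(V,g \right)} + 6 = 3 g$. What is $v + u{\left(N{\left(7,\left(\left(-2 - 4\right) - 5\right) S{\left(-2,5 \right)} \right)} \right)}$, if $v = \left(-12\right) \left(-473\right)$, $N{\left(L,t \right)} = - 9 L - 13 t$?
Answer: $5816$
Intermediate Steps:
$S{\left(V,g \right)} = -6 + 3 g$
$N{\left(L,t \right)} = - 13 t - 9 L$
$v = 5676$
$u{\left(x \right)} = 140$
$v + u{\left(N{\left(7,\left(\left(-2 - 4\right) - 5\right) S{\left(-2,5 \right)} \right)} \right)} = 5676 + 140 = 5816$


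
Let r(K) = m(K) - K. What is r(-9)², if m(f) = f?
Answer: 0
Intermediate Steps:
r(K) = 0 (r(K) = K - K = 0)
r(-9)² = 0² = 0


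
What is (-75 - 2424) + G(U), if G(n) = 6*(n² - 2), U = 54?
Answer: 14985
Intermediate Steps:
G(n) = -12 + 6*n² (G(n) = 6*(-2 + n²) = -12 + 6*n²)
(-75 - 2424) + G(U) = (-75 - 2424) + (-12 + 6*54²) = -2499 + (-12 + 6*2916) = -2499 + (-12 + 17496) = -2499 + 17484 = 14985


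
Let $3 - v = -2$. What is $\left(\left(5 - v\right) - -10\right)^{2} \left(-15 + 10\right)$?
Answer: $-500$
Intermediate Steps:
$v = 5$ ($v = 3 - -2 = 3 + 2 = 5$)
$\left(\left(5 - v\right) - -10\right)^{2} \left(-15 + 10\right) = \left(\left(5 - 5\right) - -10\right)^{2} \left(-15 + 10\right) = \left(\left(5 - 5\right) + 10\right)^{2} \left(-5\right) = \left(0 + 10\right)^{2} \left(-5\right) = 10^{2} \left(-5\right) = 100 \left(-5\right) = -500$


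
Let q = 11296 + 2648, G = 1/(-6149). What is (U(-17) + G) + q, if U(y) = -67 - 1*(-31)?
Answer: 85520291/6149 ≈ 13908.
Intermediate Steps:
G = -1/6149 ≈ -0.00016263
U(y) = -36 (U(y) = -67 + 31 = -36)
q = 13944
(U(-17) + G) + q = (-36 - 1/6149) + 13944 = -221365/6149 + 13944 = 85520291/6149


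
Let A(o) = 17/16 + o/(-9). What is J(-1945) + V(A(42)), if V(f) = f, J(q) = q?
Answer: -93533/48 ≈ -1948.6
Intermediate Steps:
A(o) = 17/16 - o/9 (A(o) = 17*(1/16) + o*(-⅑) = 17/16 - o/9)
J(-1945) + V(A(42)) = -1945 + (17/16 - ⅑*42) = -1945 + (17/16 - 14/3) = -1945 - 173/48 = -93533/48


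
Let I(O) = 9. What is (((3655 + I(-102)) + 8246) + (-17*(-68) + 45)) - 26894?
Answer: -13783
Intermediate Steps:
(((3655 + I(-102)) + 8246) + (-17*(-68) + 45)) - 26894 = (((3655 + 9) + 8246) + (-17*(-68) + 45)) - 26894 = ((3664 + 8246) + (1156 + 45)) - 26894 = (11910 + 1201) - 26894 = 13111 - 26894 = -13783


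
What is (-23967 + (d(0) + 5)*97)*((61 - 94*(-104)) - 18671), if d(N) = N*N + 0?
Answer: 207439988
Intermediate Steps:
d(N) = N**2 (d(N) = N**2 + 0 = N**2)
(-23967 + (d(0) + 5)*97)*((61 - 94*(-104)) - 18671) = (-23967 + (0**2 + 5)*97)*((61 - 94*(-104)) - 18671) = (-23967 + (0 + 5)*97)*((61 + 9776) - 18671) = (-23967 + 5*97)*(9837 - 18671) = (-23967 + 485)*(-8834) = -23482*(-8834) = 207439988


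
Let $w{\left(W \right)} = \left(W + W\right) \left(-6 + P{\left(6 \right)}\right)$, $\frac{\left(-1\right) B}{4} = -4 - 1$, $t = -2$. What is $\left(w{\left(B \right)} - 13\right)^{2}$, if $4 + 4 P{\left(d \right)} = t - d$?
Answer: $139129$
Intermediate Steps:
$P{\left(d \right)} = - \frac{3}{2} - \frac{d}{4}$ ($P{\left(d \right)} = -1 + \frac{-2 - d}{4} = -1 - \left(\frac{1}{2} + \frac{d}{4}\right) = - \frac{3}{2} - \frac{d}{4}$)
$B = 20$ ($B = - 4 \left(-4 - 1\right) = \left(-4\right) \left(-5\right) = 20$)
$w{\left(W \right)} = - 18 W$ ($w{\left(W \right)} = \left(W + W\right) \left(-6 - 3\right) = 2 W \left(-6 - 3\right) = 2 W \left(-9\right) = - 18 W$)
$\left(w{\left(B \right)} - 13\right)^{2} = \left(\left(-18\right) 20 - 13\right)^{2} = \left(-360 - 13\right)^{2} = \left(-373\right)^{2} = 139129$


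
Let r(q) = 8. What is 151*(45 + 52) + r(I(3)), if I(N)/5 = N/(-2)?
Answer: 14655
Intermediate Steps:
I(N) = -5*N/2 (I(N) = 5*(N/(-2)) = 5*(N*(-1/2)) = 5*(-N/2) = -5*N/2)
151*(45 + 52) + r(I(3)) = 151*(45 + 52) + 8 = 151*97 + 8 = 14647 + 8 = 14655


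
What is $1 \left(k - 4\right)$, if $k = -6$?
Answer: $-10$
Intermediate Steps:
$1 \left(k - 4\right) = 1 \left(-6 - 4\right) = 1 \left(-10\right) = -10$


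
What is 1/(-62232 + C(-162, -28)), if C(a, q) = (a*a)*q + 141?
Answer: -1/796923 ≈ -1.2548e-6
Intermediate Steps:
C(a, q) = 141 + q*a**2 (C(a, q) = a**2*q + 141 = q*a**2 + 141 = 141 + q*a**2)
1/(-62232 + C(-162, -28)) = 1/(-62232 + (141 - 28*(-162)**2)) = 1/(-62232 + (141 - 28*26244)) = 1/(-62232 + (141 - 734832)) = 1/(-62232 - 734691) = 1/(-796923) = -1/796923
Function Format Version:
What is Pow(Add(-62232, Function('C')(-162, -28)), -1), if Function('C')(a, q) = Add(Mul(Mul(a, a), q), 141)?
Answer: Rational(-1, 796923) ≈ -1.2548e-6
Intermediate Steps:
Function('C')(a, q) = Add(141, Mul(q, Pow(a, 2))) (Function('C')(a, q) = Add(Mul(Pow(a, 2), q), 141) = Add(Mul(q, Pow(a, 2)), 141) = Add(141, Mul(q, Pow(a, 2))))
Pow(Add(-62232, Function('C')(-162, -28)), -1) = Pow(Add(-62232, Add(141, Mul(-28, Pow(-162, 2)))), -1) = Pow(Add(-62232, Add(141, Mul(-28, 26244))), -1) = Pow(Add(-62232, Add(141, -734832)), -1) = Pow(Add(-62232, -734691), -1) = Pow(-796923, -1) = Rational(-1, 796923)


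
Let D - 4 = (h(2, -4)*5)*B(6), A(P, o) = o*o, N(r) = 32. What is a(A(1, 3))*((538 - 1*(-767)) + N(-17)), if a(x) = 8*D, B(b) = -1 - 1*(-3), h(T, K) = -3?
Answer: -278096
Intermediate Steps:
B(b) = 2 (B(b) = -1 + 3 = 2)
A(P, o) = o²
D = -26 (D = 4 - 3*5*2 = 4 - 15*2 = 4 - 30 = -26)
a(x) = -208 (a(x) = 8*(-26) = -208)
a(A(1, 3))*((538 - 1*(-767)) + N(-17)) = -208*((538 - 1*(-767)) + 32) = -208*((538 + 767) + 32) = -208*(1305 + 32) = -208*1337 = -278096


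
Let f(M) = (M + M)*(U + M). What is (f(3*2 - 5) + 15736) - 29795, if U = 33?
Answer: -13991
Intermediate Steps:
f(M) = 2*M*(33 + M) (f(M) = (M + M)*(33 + M) = (2*M)*(33 + M) = 2*M*(33 + M))
(f(3*2 - 5) + 15736) - 29795 = (2*(3*2 - 5)*(33 + (3*2 - 5)) + 15736) - 29795 = (2*(6 - 5)*(33 + (6 - 5)) + 15736) - 29795 = (2*1*(33 + 1) + 15736) - 29795 = (2*1*34 + 15736) - 29795 = (68 + 15736) - 29795 = 15804 - 29795 = -13991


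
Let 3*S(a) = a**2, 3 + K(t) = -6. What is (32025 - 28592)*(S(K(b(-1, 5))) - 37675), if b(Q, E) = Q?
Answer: -129245584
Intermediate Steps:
K(t) = -9 (K(t) = -3 - 6 = -9)
S(a) = a**2/3
(32025 - 28592)*(S(K(b(-1, 5))) - 37675) = (32025 - 28592)*((1/3)*(-9)**2 - 37675) = 3433*((1/3)*81 - 37675) = 3433*(27 - 37675) = 3433*(-37648) = -129245584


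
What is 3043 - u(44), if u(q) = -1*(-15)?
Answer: 3028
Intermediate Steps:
u(q) = 15
3043 - u(44) = 3043 - 1*15 = 3043 - 15 = 3028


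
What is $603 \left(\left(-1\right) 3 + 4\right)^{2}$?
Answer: $603$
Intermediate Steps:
$603 \left(\left(-1\right) 3 + 4\right)^{2} = 603 \left(-3 + 4\right)^{2} = 603 \cdot 1^{2} = 603 \cdot 1 = 603$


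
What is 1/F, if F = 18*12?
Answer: 1/216 ≈ 0.0046296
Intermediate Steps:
F = 216
1/F = 1/216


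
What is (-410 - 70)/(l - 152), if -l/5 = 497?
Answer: 160/879 ≈ 0.18202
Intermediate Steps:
l = -2485 (l = -5*497 = -2485)
(-410 - 70)/(l - 152) = (-410 - 70)/(-2485 - 152) = -480/(-2637) = -480*(-1/2637) = 160/879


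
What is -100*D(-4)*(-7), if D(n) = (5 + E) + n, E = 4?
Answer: 3500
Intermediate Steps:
D(n) = 9 + n (D(n) = (5 + 4) + n = 9 + n)
-100*D(-4)*(-7) = -100*(9 - 4)*(-7) = -100*5*(-7) = -500*(-7) = 3500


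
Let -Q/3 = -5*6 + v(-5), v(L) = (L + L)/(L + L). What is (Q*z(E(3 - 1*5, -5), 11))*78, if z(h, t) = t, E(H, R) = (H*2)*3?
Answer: 74646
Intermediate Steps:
E(H, R) = 6*H (E(H, R) = (2*H)*3 = 6*H)
v(L) = 1 (v(L) = (2*L)/((2*L)) = (2*L)*(1/(2*L)) = 1)
Q = 87 (Q = -3*(-5*6 + 1) = -3*(-30 + 1) = -3*(-29) = 87)
(Q*z(E(3 - 1*5, -5), 11))*78 = (87*11)*78 = 957*78 = 74646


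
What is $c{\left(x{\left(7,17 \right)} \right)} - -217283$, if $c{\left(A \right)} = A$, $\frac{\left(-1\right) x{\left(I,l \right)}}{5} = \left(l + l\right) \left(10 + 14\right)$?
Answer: $213203$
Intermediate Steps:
$x{\left(I,l \right)} = - 240 l$ ($x{\left(I,l \right)} = - 5 \left(l + l\right) \left(10 + 14\right) = - 5 \cdot 2 l 24 = - 5 \cdot 48 l = - 240 l$)
$c{\left(x{\left(7,17 \right)} \right)} - -217283 = \left(-240\right) 17 - -217283 = -4080 + 217283 = 213203$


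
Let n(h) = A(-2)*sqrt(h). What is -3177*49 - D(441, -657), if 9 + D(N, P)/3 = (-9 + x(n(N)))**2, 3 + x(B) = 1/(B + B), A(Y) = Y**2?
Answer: -1468377793/9408 ≈ -1.5608e+5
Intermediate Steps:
n(h) = 4*sqrt(h) (n(h) = (-2)**2*sqrt(h) = 4*sqrt(h))
x(B) = -3 + 1/(2*B) (x(B) = -3 + 1/(B + B) = -3 + 1/(2*B))
D(N, P) = -27 + 3*(-12 + 1/(8*sqrt(N)))**2 (D(N, P) = -27 + 3*(-9 + (-3 + 1/(2*((4*sqrt(N))))))**2 = -27 + 3*(-9 + (-3 + (1/(4*sqrt(N)))/2))**2 = -27 + 3*(-9 + (-3 + 1/(8*sqrt(N))))**2 = -27 + 3*(-12 + 1/(8*sqrt(N)))**2)
-3177*49 - D(441, -657) = -3177*49 - (405 - 9/sqrt(441) + (3/64)/441) = -155673 - (405 - 9*1/21 + (3/64)*(1/441)) = -155673 - (405 - 3/7 + 1/9408) = -155673 - 1*3806209/9408 = -155673 - 3806209/9408 = -1468377793/9408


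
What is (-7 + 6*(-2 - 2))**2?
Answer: 961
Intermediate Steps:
(-7 + 6*(-2 - 2))**2 = (-7 + 6*(-4))**2 = (-7 - 24)**2 = (-31)**2 = 961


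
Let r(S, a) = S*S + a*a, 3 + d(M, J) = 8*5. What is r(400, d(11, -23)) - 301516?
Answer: -140147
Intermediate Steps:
d(M, J) = 37 (d(M, J) = -3 + 8*5 = -3 + 40 = 37)
r(S, a) = S² + a²
r(400, d(11, -23)) - 301516 = (400² + 37²) - 301516 = (160000 + 1369) - 301516 = 161369 - 301516 = -140147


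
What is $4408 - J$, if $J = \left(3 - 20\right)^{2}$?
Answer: $4119$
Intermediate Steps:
$J = 289$ ($J = \left(3 - 20\right)^{2} = \left(-17\right)^{2} = 289$)
$4408 - J = 4408 - 289 = 4119$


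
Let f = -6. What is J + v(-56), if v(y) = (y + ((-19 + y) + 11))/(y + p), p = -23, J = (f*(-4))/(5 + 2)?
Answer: 2736/553 ≈ 4.9476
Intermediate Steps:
J = 24/7 (J = (-6*(-4))/(5 + 2) = 24/7 ≈ 3.4286)
v(y) = (-8 + 2*y)/(-23 + y) (v(y) = (y + ((-19 + y) + 11))/(y - 23) = (y + (-8 + y))/(-23 + y) = (-8 + 2*y)/(-23 + y))
J + v(-56) = 24/7 + 2*(-4 - 56)/(-23 - 56) = 24/7 + 2*(-60)/(-79) = 24/7 + 2*(-1/79)*(-60) = 24/7 + 120/79 = 2736/553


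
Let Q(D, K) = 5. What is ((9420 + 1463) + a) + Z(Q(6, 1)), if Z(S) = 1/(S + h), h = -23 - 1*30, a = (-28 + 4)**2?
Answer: 550031/48 ≈ 11459.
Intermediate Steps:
a = 576 (a = (-24)**2 = 576)
h = -53 (h = -23 - 30 = -53)
Z(S) = 1/(-53 + S) (Z(S) = 1/(S - 53) = 1/(-53 + S))
((9420 + 1463) + a) + Z(Q(6, 1)) = ((9420 + 1463) + 576) + 1/(-53 + 5) = (10883 + 576) + 1/(-48) = 11459 - 1/48 = 550031/48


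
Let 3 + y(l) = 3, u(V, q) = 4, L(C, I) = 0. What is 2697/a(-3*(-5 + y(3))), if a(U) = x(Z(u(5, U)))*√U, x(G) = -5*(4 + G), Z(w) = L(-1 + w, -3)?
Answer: -899*√15/100 ≈ -34.818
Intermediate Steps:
y(l) = 0 (y(l) = -3 + 3 = 0)
Z(w) = 0
x(G) = -20 - 5*G
a(U) = -20*√U (a(U) = (-20 - 5*0)*√U = (-20 + 0)*√U = -20*√U)
2697/a(-3*(-5 + y(3))) = 2697/((-20*√15)) = 2697*(-√15/300) = -899*√15/100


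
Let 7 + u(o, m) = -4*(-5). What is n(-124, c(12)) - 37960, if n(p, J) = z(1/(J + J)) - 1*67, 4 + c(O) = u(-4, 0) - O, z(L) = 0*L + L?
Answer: -228163/6 ≈ -38027.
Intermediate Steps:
z(L) = L (z(L) = 0 + L = L)
u(o, m) = 13 (u(o, m) = -7 - 4*(-5) = -7 + 20 = 13)
c(O) = 9 - O (c(O) = -4 + (13 - O) = 9 - O)
n(p, J) = -67 + 1/(2*J) (n(p, J) = 1/(J + J) - 1*67 = 1/(2*J) - 67 = -67 + 1/(2*J))
n(-124, c(12)) - 37960 = (-67 + 1/(2*(9 - 1*12))) - 37960 = (-67 + 1/(2*(9 - 12))) - 37960 = (-67 + (½)/(-3)) - 37960 = (-67 + (½)*(-⅓)) - 37960 = (-67 - ⅙) - 37960 = -403/6 - 37960 = -228163/6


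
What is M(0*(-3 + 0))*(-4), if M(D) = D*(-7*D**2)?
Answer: 0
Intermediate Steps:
M(D) = -7*D**3
M(0*(-3 + 0))*(-4) = -7*(0*(-3 + 0))**3*(-4) = -7*(0*(-3))**3*(-4) = -7*0**3*(-4) = -7*0*(-4) = 0*(-4) = 0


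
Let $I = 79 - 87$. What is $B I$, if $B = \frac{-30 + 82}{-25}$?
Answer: $\frac{416}{25} \approx 16.64$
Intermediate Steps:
$I = -8$
$B = - \frac{52}{25}$ ($B = 52 \left(- \frac{1}{25}\right) = - \frac{52}{25} \approx -2.08$)
$B I = \left(- \frac{52}{25}\right) \left(-8\right) = \frac{416}{25}$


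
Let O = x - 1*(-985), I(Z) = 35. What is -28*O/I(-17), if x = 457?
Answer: -5768/5 ≈ -1153.6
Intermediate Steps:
O = 1442 (O = 457 - 1*(-985) = 457 + 985 = 1442)
-28*O/I(-17) = -40376/35 = -28*206/5 = -5768/5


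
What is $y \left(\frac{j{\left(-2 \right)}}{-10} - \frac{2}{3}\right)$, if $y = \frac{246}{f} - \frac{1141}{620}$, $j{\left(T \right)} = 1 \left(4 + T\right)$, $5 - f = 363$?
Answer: $\frac{3646487}{1664700} \approx 2.1905$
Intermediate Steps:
$f = -358$ ($f = 5 - 363 = -358$)
$j{\left(T \right)} = 4 + T$
$y = - \frac{280499}{110980}$ ($y = \frac{246}{-358} - \frac{1141}{620} = 246 \left(- \frac{1}{358}\right) - \frac{1141}{620} = - \frac{123}{179} - \frac{1141}{620} = - \frac{280499}{110980} \approx -2.5275$)
$y \left(\frac{j{\left(-2 \right)}}{-10} - \frac{2}{3}\right) = - \frac{280499 \left(\frac{4 - 2}{-10} - \frac{2}{3}\right)}{110980} = - \frac{280499 \left(2 \left(- \frac{1}{10}\right) - \frac{2}{3}\right)}{110980} = - \frac{280499 \left(- \frac{1}{5} - \frac{2}{3}\right)}{110980} = \left(- \frac{280499}{110980}\right) \left(- \frac{13}{15}\right) = \frac{3646487}{1664700}$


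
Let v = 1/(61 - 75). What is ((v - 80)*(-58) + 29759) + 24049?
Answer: 409165/7 ≈ 58452.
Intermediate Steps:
v = -1/14 (v = 1/(-14) = -1/14 ≈ -0.071429)
((v - 80)*(-58) + 29759) + 24049 = ((-1/14 - 80)*(-58) + 29759) + 24049 = (-1121/14*(-58) + 29759) + 24049 = (32509/7 + 29759) + 24049 = 240822/7 + 24049 = 409165/7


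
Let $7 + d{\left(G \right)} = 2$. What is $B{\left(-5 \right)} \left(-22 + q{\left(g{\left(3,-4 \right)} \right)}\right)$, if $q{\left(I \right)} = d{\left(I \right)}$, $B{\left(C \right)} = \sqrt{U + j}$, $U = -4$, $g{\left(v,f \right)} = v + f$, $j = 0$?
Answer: $- 54 i \approx - 54.0 i$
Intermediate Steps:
$d{\left(G \right)} = -5$ ($d{\left(G \right)} = -7 + 2 = -5$)
$g{\left(v,f \right)} = f + v$
$B{\left(C \right)} = 2 i$ ($B{\left(C \right)} = \sqrt{-4 + 0} = \sqrt{-4} = 2 i$)
$q{\left(I \right)} = -5$
$B{\left(-5 \right)} \left(-22 + q{\left(g{\left(3,-4 \right)} \right)}\right) = 2 i \left(-22 - 5\right) = 2 i \left(-27\right) = - 54 i$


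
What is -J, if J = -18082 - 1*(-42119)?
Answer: -24037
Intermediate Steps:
J = 24037 (J = -18082 + 42119 = 24037)
-J = -1*24037 = -24037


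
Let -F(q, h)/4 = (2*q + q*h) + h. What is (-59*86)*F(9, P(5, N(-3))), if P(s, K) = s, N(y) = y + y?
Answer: 1380128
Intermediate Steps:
N(y) = 2*y
F(q, h) = -8*q - 4*h - 4*h*q (F(q, h) = -4*((2*q + q*h) + h) = -4*((2*q + h*q) + h) = -4*(h + 2*q + h*q) = -8*q - 4*h - 4*h*q)
(-59*86)*F(9, P(5, N(-3))) = (-59*86)*(-8*9 - 4*5 - 4*5*9) = -5074*(-72 - 20 - 180) = -5074*(-272) = 1380128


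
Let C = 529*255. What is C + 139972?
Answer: 274867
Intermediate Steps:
C = 134895
C + 139972 = 134895 + 139972 = 274867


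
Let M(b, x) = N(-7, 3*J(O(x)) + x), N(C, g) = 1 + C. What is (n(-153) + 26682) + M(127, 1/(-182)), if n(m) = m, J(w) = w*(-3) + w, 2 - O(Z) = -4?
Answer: 26523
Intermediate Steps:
O(Z) = 6 (O(Z) = 2 - 1*(-4) = 2 + 4 = 6)
J(w) = -2*w (J(w) = -3*w + w = -2*w)
M(b, x) = -6 (M(b, x) = 1 - 7 = -6)
(n(-153) + 26682) + M(127, 1/(-182)) = (-153 + 26682) - 6 = 26529 - 6 = 26523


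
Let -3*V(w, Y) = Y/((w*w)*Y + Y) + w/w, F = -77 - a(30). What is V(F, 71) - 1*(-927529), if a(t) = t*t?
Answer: 885353938193/954530 ≈ 9.2753e+5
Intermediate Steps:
a(t) = t**2
F = -977 (F = -77 - 1*30**2 = -77 - 1*900 = -77 - 900 = -977)
V(w, Y) = -1/3 - Y/(3*(Y + Y*w**2)) (V(w, Y) = -(Y/((w*w)*Y + Y) + w/w)/3 = -(Y/(w**2*Y + Y) + 1)/3 = -(Y/(Y*w**2 + Y) + 1)/3 = -(Y/(Y + Y*w**2) + 1)/3 = -(1 + Y/(Y + Y*w**2))/3 = -1/3 - Y/(3*(Y + Y*w**2)))
V(F, 71) - 1*(-927529) = (-2 - 1*(-977)**2)/(3*(1 + (-977)**2)) - 1*(-927529) = (-2 - 1*954529)/(3*(1 + 954529)) + 927529 = (1/3)*(-2 - 954529)/954530 + 927529 = (1/3)*(1/954530)*(-954531) + 927529 = -318177/954530 + 927529 = 885353938193/954530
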